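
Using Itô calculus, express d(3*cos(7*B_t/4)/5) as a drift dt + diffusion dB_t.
d(3*cos(7*B_t/4)/5) = (-147*cos(7*B_t/4)/160) dt + (-21*sin(7*B_t/4)/20) dB_t

Itô's formula for f(B_t) gives d f(B_t) = f'(B_t) dB_t + (1/2) f''(B_t) dt. Compute derivatives of f(x) = 3*cos(7*x/4)/5:
  f'(x)  = -21*sin(7*x/4)/20
  f''(x) = -147*cos(7*x/4)/80
Substitute x = B_t and multiply the f'' term by 1/2:
  drift     = (1/2) * (-147*cos(7*x/4)/80) evaluated at B_t = -147*cos(7*B_t/4)/160
  diffusion = (-21*sin(7*x/4)/20) evaluated at B_t = -21*sin(7*B_t/4)/20
Therefore d(3*cos(7*B_t/4)/5) = (-147*cos(7*B_t/4)/160) dt + (-21*sin(7*B_t/4)/20) dB_t.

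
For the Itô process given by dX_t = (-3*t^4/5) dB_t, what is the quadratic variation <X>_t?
<X>_t = t^9/25

For an Itô process dX_t = a(t) dt + b(t) dB_t, the quadratic variation is <X>_t = int_0^t b(s)^2 ds (the drift term does not contribute). Here b(s) = -3*s^4/5, so
  b(s)^2 = 9*s^8/25.
Integrating from 0 to t:
  <X>_t = int_0^t (9*s^8/25) ds = t^9/25.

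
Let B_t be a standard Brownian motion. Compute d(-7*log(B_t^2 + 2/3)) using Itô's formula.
d(-7*log(B_t^2 + 2/3)) = (21*(3*B_t^2 - 2)/(3*B_t^2 + 2)^2) dt + (-42*B_t/(3*B_t^2 + 2)) dB_t

Itô's formula for f(B_t) gives d f(B_t) = f'(B_t) dB_t + (1/2) f''(B_t) dt. Compute derivatives of f(x) = -7*log(x^2 + 2/3):
  f'(x)  = -42*x/(3*x^2 + 2)
  f''(x) = 42*(3*x^2 - 2)/(3*x^2 + 2)^2
Substitute x = B_t and multiply the f'' term by 1/2:
  drift     = (1/2) * (42*(3*x^2 - 2)/(3*x^2 + 2)^2) evaluated at B_t = 21*(3*B_t^2 - 2)/(3*B_t^2 + 2)^2
  diffusion = (-42*x/(3*x^2 + 2)) evaluated at B_t = -42*B_t/(3*B_t^2 + 2)
Therefore d(-7*log(B_t^2 + 2/3)) = (21*(3*B_t^2 - 2)/(3*B_t^2 + 2)^2) dt + (-42*B_t/(3*B_t^2 + 2)) dB_t.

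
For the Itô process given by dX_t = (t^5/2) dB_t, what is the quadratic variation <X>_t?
<X>_t = t^11/44

For an Itô process dX_t = a(t) dt + b(t) dB_t, the quadratic variation is <X>_t = int_0^t b(s)^2 ds (the drift term does not contribute). Here b(s) = s^5/2, so
  b(s)^2 = s^10/4.
Integrating from 0 to t:
  <X>_t = int_0^t (s^10/4) ds = t^11/44.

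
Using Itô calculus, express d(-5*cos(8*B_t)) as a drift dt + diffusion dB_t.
d(-5*cos(8*B_t)) = (160*cos(8*B_t)) dt + (40*sin(8*B_t)) dB_t

Itô's formula for f(B_t) gives d f(B_t) = f'(B_t) dB_t + (1/2) f''(B_t) dt. Compute derivatives of f(x) = -5*cos(8*x):
  f'(x)  = 40*sin(8*x)
  f''(x) = 320*cos(8*x)
Substitute x = B_t and multiply the f'' term by 1/2:
  drift     = (1/2) * (320*cos(8*x)) evaluated at B_t = 160*cos(8*B_t)
  diffusion = (40*sin(8*x)) evaluated at B_t = 40*sin(8*B_t)
Therefore d(-5*cos(8*B_t)) = (160*cos(8*B_t)) dt + (40*sin(8*B_t)) dB_t.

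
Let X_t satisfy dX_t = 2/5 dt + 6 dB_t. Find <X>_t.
<X>_t = 36*t

For an Itô process dX_t = a(t) dt + b(t) dB_t, the quadratic variation is <X>_t = int_0^t b(s)^2 ds (the drift term does not contribute). Here b(s) = 6, so
  b(s)^2 = 36.
Integrating from 0 to t:
  <X>_t = int_0^t (36) ds = 36*t.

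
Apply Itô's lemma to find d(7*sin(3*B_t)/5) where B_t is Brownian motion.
d(7*sin(3*B_t)/5) = (-63*sin(3*B_t)/10) dt + (21*cos(3*B_t)/5) dB_t

Itô's formula for f(B_t) gives d f(B_t) = f'(B_t) dB_t + (1/2) f''(B_t) dt. Compute derivatives of f(x) = 7*sin(3*x)/5:
  f'(x)  = 21*cos(3*x)/5
  f''(x) = -63*sin(3*x)/5
Substitute x = B_t and multiply the f'' term by 1/2:
  drift     = (1/2) * (-63*sin(3*x)/5) evaluated at B_t = -63*sin(3*B_t)/10
  diffusion = (21*cos(3*x)/5) evaluated at B_t = 21*cos(3*B_t)/5
Therefore d(7*sin(3*B_t)/5) = (-63*sin(3*B_t)/10) dt + (21*cos(3*B_t)/5) dB_t.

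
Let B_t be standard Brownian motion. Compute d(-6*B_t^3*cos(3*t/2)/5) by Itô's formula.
d(-6*B_t^3*cos(3*t/2)/5) = (9*B_t*(B_t^2*sin(3*t/2) - 2*cos(3*t/2))/5) dt + (-18*B_t^2*cos(3*t/2)/5) dB_t

Itô's formula for f(t, x): d f(t, B_t) = (f_t + (1/2) f_xx) dt + f_x dB_t. Compute partials of f(t, x) = -6*x^3*cos(3*t/2)/5:
  f_t(t,x)  = 9*x^3*sin(3*t/2)/5
  f_x(t,x)  = -18*x^2*cos(3*t/2)/5
  f_xx(t,x) = -36*x*cos(3*t/2)/5
Assemble drift = f_t + (1/2) f_xx = 9*x*(x^2*sin(3*t/2) - 2*cos(3*t/2))/5 and diffusion = f_x = -18*x^2*cos(3*t/2)/5. Substituting x = B_t:
  d(-6*B_t^3*cos(3*t/2)/5) = (9*B_t*(B_t^2*sin(3*t/2) - 2*cos(3*t/2))/5) dt + (-18*B_t^2*cos(3*t/2)/5) dB_t.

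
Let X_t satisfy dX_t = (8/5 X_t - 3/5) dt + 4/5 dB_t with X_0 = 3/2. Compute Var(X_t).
Var(X_t) = exp(16*t/5)/5 - 1/5

The variance V(t) = Var(X_t) satisfies V'(t) = 2 a V(t) + c^2 with V(0) = 0 (drift coefficient is linear in X, diffusion is constant). With a = 8/5, c = 4/5, the solution is
  V(t) = (c^2 / (2 a)) * (exp(2 a t) - 1)
       = ((4/5)^2 / (2*(8/5))) * (exp((16/5) t) - 1)
       = exp(16*t/5)/5 - 1/5.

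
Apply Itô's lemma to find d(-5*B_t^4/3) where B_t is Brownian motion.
d(-5*B_t^4/3) = (-10*B_t^2) dt + (-20*B_t^3/3) dB_t

Itô's formula for f(B_t) gives d f(B_t) = f'(B_t) dB_t + (1/2) f''(B_t) dt. Compute derivatives of f(x) = -5*x^4/3:
  f'(x)  = -20*x^3/3
  f''(x) = -20*x^2
Substitute x = B_t and multiply the f'' term by 1/2:
  drift     = (1/2) * (-20*x^2) evaluated at B_t = -10*B_t^2
  diffusion = (-20*x^3/3) evaluated at B_t = -20*B_t^3/3
Therefore d(-5*B_t^4/3) = (-10*B_t^2) dt + (-20*B_t^3/3) dB_t.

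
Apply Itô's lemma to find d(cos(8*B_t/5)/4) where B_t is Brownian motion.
d(cos(8*B_t/5)/4) = (-8*cos(8*B_t/5)/25) dt + (-2*sin(8*B_t/5)/5) dB_t

Itô's formula for f(B_t) gives d f(B_t) = f'(B_t) dB_t + (1/2) f''(B_t) dt. Compute derivatives of f(x) = cos(8*x/5)/4:
  f'(x)  = -2*sin(8*x/5)/5
  f''(x) = -16*cos(8*x/5)/25
Substitute x = B_t and multiply the f'' term by 1/2:
  drift     = (1/2) * (-16*cos(8*x/5)/25) evaluated at B_t = -8*cos(8*B_t/5)/25
  diffusion = (-2*sin(8*x/5)/5) evaluated at B_t = -2*sin(8*B_t/5)/5
Therefore d(cos(8*B_t/5)/4) = (-8*cos(8*B_t/5)/25) dt + (-2*sin(8*B_t/5)/5) dB_t.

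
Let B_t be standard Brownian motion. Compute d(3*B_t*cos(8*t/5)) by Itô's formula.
d(3*B_t*cos(8*t/5)) = (-24*B_t*sin(8*t/5)/5) dt + (3*cos(8*t/5)) dB_t

Itô's formula for f(t, x): d f(t, B_t) = (f_t + (1/2) f_xx) dt + f_x dB_t. Compute partials of f(t, x) = 3*x*cos(8*t/5):
  f_t(t,x)  = -24*x*sin(8*t/5)/5
  f_x(t,x)  = 3*cos(8*t/5)
  f_xx(t,x) = 0
Assemble drift = f_t + (1/2) f_xx = -24*x*sin(8*t/5)/5 and diffusion = f_x = 3*cos(8*t/5). Substituting x = B_t:
  d(3*B_t*cos(8*t/5)) = (-24*B_t*sin(8*t/5)/5) dt + (3*cos(8*t/5)) dB_t.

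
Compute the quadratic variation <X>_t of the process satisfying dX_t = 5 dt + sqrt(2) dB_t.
<X>_t = 2*t

For an Itô process dX_t = a(t) dt + b(t) dB_t, the quadratic variation is <X>_t = int_0^t b(s)^2 ds (the drift term does not contribute). Here b(s) = sqrt(2), so
  b(s)^2 = 2.
Integrating from 0 to t:
  <X>_t = int_0^t (2) ds = 2*t.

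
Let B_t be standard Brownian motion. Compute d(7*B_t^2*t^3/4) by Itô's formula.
d(7*B_t^2*t^3/4) = (7*t^2*(3*B_t^2 + t)/4) dt + (7*B_t*t^3/2) dB_t

Itô's formula for f(t, x): d f(t, B_t) = (f_t + (1/2) f_xx) dt + f_x dB_t. Compute partials of f(t, x) = 7*t^3*x^2/4:
  f_t(t,x)  = 21*t^2*x^2/4
  f_x(t,x)  = 7*t^3*x/2
  f_xx(t,x) = 7*t^3/2
Assemble drift = f_t + (1/2) f_xx = 7*t^2*(t + 3*x^2)/4 and diffusion = f_x = 7*t^3*x/2. Substituting x = B_t:
  d(7*B_t^2*t^3/4) = (7*t^2*(3*B_t^2 + t)/4) dt + (7*B_t*t^3/2) dB_t.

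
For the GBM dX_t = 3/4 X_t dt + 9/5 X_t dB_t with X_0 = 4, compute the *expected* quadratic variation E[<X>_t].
E[<X>_t] = 864*exp(237*t/50)/79 - 864/79

<X>_t = int_0^t ((9/5) * X_s)^2 ds. Taking expectation inside the integral: E[<X>_t] = (9/5)^2 * int_0^t E[X_s^2] ds. For GBM, E[X_s^2] = x_0^2 * exp((2 mu + sigma^2) s). Integrating:
  E[<X>_t] = (9/5)^2 * 4^2 * (exp((2*(3/4) + (9/5)^2) t) - 1) / (2*(3/4) + (9/5)^2)
           = (9/5)^2 * 4^2 * (exp((237/50) t) - 1) / (237/50) = 864*exp(237*t/50)/79 - 864/79.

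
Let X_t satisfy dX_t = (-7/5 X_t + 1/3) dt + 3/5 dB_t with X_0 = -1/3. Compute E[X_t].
E[X_t] = 5/21 - 4*exp(-7*t/5)/7

Taking expectations and using E[dB_t] = 0, the mean m(t) = E[X_t] satisfies the ODE m'(t) = a m(t) + b with m(0) = x_0. With a = -7/5, b = 1/3, x_0 = -1/3, the solution is
  m(t) = x_0 * exp(a t) + (b/a) * (exp(a t) - 1)
       = (-1/3) * exp((-7/5) t) + ((1/3)/(-7/5)) * (exp((-7/5) t) - 1)
       = 5/21 - 4*exp(-7*t/5)/7.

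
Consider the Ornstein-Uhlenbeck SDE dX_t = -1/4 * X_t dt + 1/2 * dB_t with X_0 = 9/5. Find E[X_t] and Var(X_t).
E[X_t] = 9*exp(-t/4)/5; Var(X_t) = 1/2 - exp(-t/2)/2

The OU SDE dX = -theta X dt + sigma dB admits the integrating factor exp(theta t): d(exp(theta t) X_t) = sigma exp(theta t) dB_t. Integrating from 0 to t:
  X_t = x_0 * exp(-theta t) + sigma * int_0^t exp(-theta (t-s)) dB_s.
The Itô integral has mean 0 and (by the Itô isometry) variance sigma^2 * int_0^t exp(-2 theta (t - s)) ds = sigma^2 * (1 - exp(-2 theta t)) / (2 theta).
With theta = 1/4, sigma = 1/2, x_0 = 9/5:
  E[X_t] = 9/5 * exp(-1/4 t) = 9*exp(-t/4)/5
  Var(X_t) = (1/2)^2 * (1 - exp(-2*1/4 t)) / (2 * 1/4) = 1/2 - exp(-t/2)/2.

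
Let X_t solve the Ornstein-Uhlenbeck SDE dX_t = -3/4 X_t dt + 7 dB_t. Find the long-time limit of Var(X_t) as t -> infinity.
lim Var(X_t) = 98/3

The OU SDE dX = -theta X dt + sigma dB admits the integrating factor exp(theta t): d(exp(theta t) X_t) = sigma exp(theta t) dB_t. Integrating from 0 to t gives X_t = x_0 * exp(-theta t) + sigma * int_0^t exp(-theta (t-s)) dB_s for any initial x_0. The Itô integral has variance (by the Itô isometry) sigma^2 * int_0^t exp(-2 theta (t - s)) ds = sigma^2 * (1 - exp(-2 theta t)) / (2 theta), independent of x_0.
With theta = 3/4, sigma = 7:
  Var(X_t) = (7)^2 * (1 - exp(-2*3/4 t)) / (2 * 3/4) = 98/3 - 98*exp(-3*t/2)/3.
As t -> infinity, exp(-2*3/4 t) -> 0, so the stationary variance is sigma^2 / (2 theta) = 98/3.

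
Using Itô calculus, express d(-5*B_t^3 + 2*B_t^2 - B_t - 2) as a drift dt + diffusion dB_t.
d(-5*B_t^3 + 2*B_t^2 - B_t - 2) = (2 - 15*B_t) dt + (-15*B_t^2 + 4*B_t - 1) dB_t

Itô's formula for f(B_t) gives d f(B_t) = f'(B_t) dB_t + (1/2) f''(B_t) dt. Compute derivatives of f(x) = -5*x^3 + 2*x^2 - x - 2:
  f'(x)  = -15*x^2 + 4*x - 1
  f''(x) = 4 - 30*x
Substitute x = B_t and multiply the f'' term by 1/2:
  drift     = (1/2) * (4 - 30*x) evaluated at B_t = 2 - 15*B_t
  diffusion = (-15*x^2 + 4*x - 1) evaluated at B_t = -15*B_t^2 + 4*B_t - 1
Therefore d(-5*B_t^3 + 2*B_t^2 - B_t - 2) = (2 - 15*B_t) dt + (-15*B_t^2 + 4*B_t - 1) dB_t.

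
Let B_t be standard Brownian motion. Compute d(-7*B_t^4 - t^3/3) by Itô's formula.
d(-7*B_t^4 - t^3/3) = (-42*B_t^2 - t^2) dt + (-28*B_t^3) dB_t

Itô's formula for f(t, x): d f(t, B_t) = (f_t + (1/2) f_xx) dt + f_x dB_t. Compute partials of f(t, x) = -t^3/3 - 7*x^4:
  f_t(t,x)  = -t^2
  f_x(t,x)  = -28*x^3
  f_xx(t,x) = -84*x^2
Assemble drift = f_t + (1/2) f_xx = -t^2 - 42*x^2 and diffusion = f_x = -28*x^3. Substituting x = B_t:
  d(-7*B_t^4 - t^3/3) = (-42*B_t^2 - t^2) dt + (-28*B_t^3) dB_t.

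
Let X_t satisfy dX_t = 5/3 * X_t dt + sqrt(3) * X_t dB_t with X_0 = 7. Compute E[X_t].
E[X_t] = 7*exp(5*t/3)

For GBM dX = mu X dt + sigma X dB with X_0 = x_0, apply Itô to Y = log X: dY = (mu - sigma^2/2) dt + sigma dB, so Y_t = log(x_0) + (mu - sigma^2/2) t + sigma B_t and hence X_t = x_0 * exp((mu - sigma^2/2) t + sigma B_t).
With mu = 5/3, sigma = sqrt(3), x_0 = 7, this gives:
  X_t = 7 * exp((1/6) * t + (sqrt(3)) * B_t).
Since sigma*B_t ~ Normal(0, sigma^2 t), E[exp(sigma*B_t)] = exp(sigma^2 t / 2); so E[X_t] = x_0 * exp((mu - sigma^2/2) t) * exp(sigma^2 t / 2) = x_0 * exp(mu t) = 7*exp(5*t/3).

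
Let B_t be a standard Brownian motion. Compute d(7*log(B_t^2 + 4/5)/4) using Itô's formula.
d(7*log(B_t^2 + 4/5)/4) = (35*(4 - 5*B_t^2)/(4*(5*B_t^2 + 4)^2)) dt + (35*B_t/(2*(5*B_t^2 + 4))) dB_t

Itô's formula for f(B_t) gives d f(B_t) = f'(B_t) dB_t + (1/2) f''(B_t) dt. Compute derivatives of f(x) = 7*log(x^2 + 4/5)/4:
  f'(x)  = 35*x/(2*(5*x^2 + 4))
  f''(x) = 35*(4 - 5*x^2)/(2*(5*x^2 + 4)^2)
Substitute x = B_t and multiply the f'' term by 1/2:
  drift     = (1/2) * (35*(4 - 5*x^2)/(2*(5*x^2 + 4)^2)) evaluated at B_t = 35*(4 - 5*B_t^2)/(4*(5*B_t^2 + 4)^2)
  diffusion = (35*x/(2*(5*x^2 + 4))) evaluated at B_t = 35*B_t/(2*(5*B_t^2 + 4))
Therefore d(7*log(B_t^2 + 4/5)/4) = (35*(4 - 5*B_t^2)/(4*(5*B_t^2 + 4)^2)) dt + (35*B_t/(2*(5*B_t^2 + 4))) dB_t.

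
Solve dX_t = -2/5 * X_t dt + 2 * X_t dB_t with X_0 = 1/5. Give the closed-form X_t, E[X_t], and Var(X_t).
X_t = 1/5 * exp((-12/5) t + (2) B_t); E[X_t] = exp(-2*t/5)/5; Var(X_t) = (exp(4*t) - 1)*exp(-4*t/5)/25

For GBM dX = mu X dt + sigma X dB with X_0 = x_0, apply Itô to Y = log X: dY = (mu - sigma^2/2) dt + sigma dB, so Y_t = log(x_0) + (mu - sigma^2/2) t + sigma B_t and hence X_t = x_0 * exp((mu - sigma^2/2) t + sigma B_t).
With mu = -2/5, sigma = 2, x_0 = 1/5, this gives:
  X_t = 1/5 * exp((-12/5) * t + (2) * B_t).
Since sigma*B_t ~ Normal(0, sigma^2 t), E[exp(sigma*B_t)] = exp(sigma^2 t / 2); so E[X_t] = x_0 * exp((mu - sigma^2/2) t) * exp(sigma^2 t / 2) = x_0 * exp(mu t) = exp(-2*t/5)/5.
Var(X_t) = E[X_t^2] - (E[X_t])^2 = x_0^2 * exp(2 mu t) * (exp(sigma^2 t) - 1) = (exp(4*t) - 1)*exp(-4*t/5)/25.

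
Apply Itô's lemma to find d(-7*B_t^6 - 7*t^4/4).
d(-7*B_t^6 - 7*t^4/4) = (-105*B_t^4 - 7*t^3) dt + (-42*B_t^5) dB_t

Itô's formula for f(t, x): d f(t, B_t) = (f_t + (1/2) f_xx) dt + f_x dB_t. Compute partials of f(t, x) = -7*t^4/4 - 7*x^6:
  f_t(t,x)  = -7*t^3
  f_x(t,x)  = -42*x^5
  f_xx(t,x) = -210*x^4
Assemble drift = f_t + (1/2) f_xx = -7*t^3 - 105*x^4 and diffusion = f_x = -42*x^5. Substituting x = B_t:
  d(-7*B_t^6 - 7*t^4/4) = (-105*B_t^4 - 7*t^3) dt + (-42*B_t^5) dB_t.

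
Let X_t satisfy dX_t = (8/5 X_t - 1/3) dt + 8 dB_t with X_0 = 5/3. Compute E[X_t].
E[X_t] = 35*exp(8*t/5)/24 + 5/24

Taking expectations and using E[dB_t] = 0, the mean m(t) = E[X_t] satisfies the ODE m'(t) = a m(t) + b with m(0) = x_0. With a = 8/5, b = -1/3, x_0 = 5/3, the solution is
  m(t) = x_0 * exp(a t) + (b/a) * (exp(a t) - 1)
       = (5/3) * exp((8/5) t) + ((-1/3)/(8/5)) * (exp((8/5) t) - 1)
       = 35*exp(8*t/5)/24 + 5/24.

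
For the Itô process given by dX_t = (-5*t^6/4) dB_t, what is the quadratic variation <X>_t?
<X>_t = 25*t^13/208

For an Itô process dX_t = a(t) dt + b(t) dB_t, the quadratic variation is <X>_t = int_0^t b(s)^2 ds (the drift term does not contribute). Here b(s) = -5*s^6/4, so
  b(s)^2 = 25*s^12/16.
Integrating from 0 to t:
  <X>_t = int_0^t (25*s^12/16) ds = 25*t^13/208.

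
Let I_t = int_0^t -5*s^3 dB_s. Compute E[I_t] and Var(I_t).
E[I_t] = 0; Var(I_t) = 25*t^7/7

The Itô integral of a deterministic integrand f(s) has mean 0 because each increment f(s) * (B_{s+ds} - B_s) has mean 0. By the Itô isometry:
  Var( int_0^t f(s) dB_s ) = E[ (int_0^t f(s) dB_s)^2 ] = int_0^t f(s)^2 ds.
Here f(s) = -5*s^3, so f(s)^2 = 25*s^6. Integrate:
  int_0^t (25*s^6) ds = 25*t^7/7.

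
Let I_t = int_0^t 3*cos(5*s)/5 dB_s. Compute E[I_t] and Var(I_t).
E[I_t] = 0; Var(I_t) = 9*t/50 + 9*sin(10*t)/500

The Itô integral of a deterministic integrand f(s) has mean 0 because each increment f(s) * (B_{s+ds} - B_s) has mean 0. By the Itô isometry:
  Var( int_0^t f(s) dB_s ) = E[ (int_0^t f(s) dB_s)^2 ] = int_0^t f(s)^2 ds.
Here f(s) = 3*cos(5*s)/5, so f(s)^2 = 9*cos(5*s)^2/25. Integrate:
  int_0^t (9*cos(5*s)^2/25) ds = 9*t/50 + 9*sin(10*t)/500.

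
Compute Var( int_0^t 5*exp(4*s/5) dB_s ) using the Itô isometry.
Var = 125*exp(8*t/5)/8 - 125/8

The Itô integral of a deterministic integrand f(s) has mean 0 because each increment f(s) * (B_{s+ds} - B_s) has mean 0. By the Itô isometry:
  Var( int_0^t f(s) dB_s ) = E[ (int_0^t f(s) dB_s)^2 ] = int_0^t f(s)^2 ds.
Here f(s) = 5*exp(4*s/5), so f(s)^2 = 25*exp(8*s/5). Integrate:
  int_0^t (25*exp(8*s/5)) ds = 125*exp(8*t/5)/8 - 125/8.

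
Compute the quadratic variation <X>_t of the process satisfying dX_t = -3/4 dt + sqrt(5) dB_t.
<X>_t = 5*t

For an Itô process dX_t = a(t) dt + b(t) dB_t, the quadratic variation is <X>_t = int_0^t b(s)^2 ds (the drift term does not contribute). Here b(s) = sqrt(5), so
  b(s)^2 = 5.
Integrating from 0 to t:
  <X>_t = int_0^t (5) ds = 5*t.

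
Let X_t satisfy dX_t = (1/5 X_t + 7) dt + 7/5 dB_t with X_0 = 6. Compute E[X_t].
E[X_t] = 41*exp(t/5) - 35

Taking expectations and using E[dB_t] = 0, the mean m(t) = E[X_t] satisfies the ODE m'(t) = a m(t) + b with m(0) = x_0. With a = 1/5, b = 7, x_0 = 6, the solution is
  m(t) = x_0 * exp(a t) + (b/a) * (exp(a t) - 1)
       = 6 * exp((1/5) t) + (7/(1/5)) * (exp((1/5) t) - 1)
       = 41*exp(t/5) - 35.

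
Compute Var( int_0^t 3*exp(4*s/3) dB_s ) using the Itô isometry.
Var = 27*exp(8*t/3)/8 - 27/8

The Itô integral of a deterministic integrand f(s) has mean 0 because each increment f(s) * (B_{s+ds} - B_s) has mean 0. By the Itô isometry:
  Var( int_0^t f(s) dB_s ) = E[ (int_0^t f(s) dB_s)^2 ] = int_0^t f(s)^2 ds.
Here f(s) = 3*exp(4*s/3), so f(s)^2 = 9*exp(8*s/3). Integrate:
  int_0^t (9*exp(8*s/3)) ds = 27*exp(8*t/3)/8 - 27/8.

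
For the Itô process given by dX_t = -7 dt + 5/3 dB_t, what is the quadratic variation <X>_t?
<X>_t = 25*t/9

For an Itô process dX_t = a(t) dt + b(t) dB_t, the quadratic variation is <X>_t = int_0^t b(s)^2 ds (the drift term does not contribute). Here b(s) = 5/3, so
  b(s)^2 = 25/9.
Integrating from 0 to t:
  <X>_t = int_0^t (25/9) ds = 25*t/9.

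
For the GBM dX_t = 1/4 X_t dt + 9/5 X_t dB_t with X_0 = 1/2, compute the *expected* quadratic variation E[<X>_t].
E[<X>_t] = 81*exp(187*t/50)/374 - 81/374

<X>_t = int_0^t ((9/5) * X_s)^2 ds. Taking expectation inside the integral: E[<X>_t] = (9/5)^2 * int_0^t E[X_s^2] ds. For GBM, E[X_s^2] = x_0^2 * exp((2 mu + sigma^2) s). Integrating:
  E[<X>_t] = (9/5)^2 * (1/2)^2 * (exp((2*(1/4) + (9/5)^2) t) - 1) / (2*(1/4) + (9/5)^2)
           = (9/5)^2 * (1/2)^2 * (exp((187/50) t) - 1) / (187/50) = 81*exp(187*t/50)/374 - 81/374.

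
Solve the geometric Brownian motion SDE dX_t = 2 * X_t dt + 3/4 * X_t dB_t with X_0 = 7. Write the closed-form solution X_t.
X_t = 7 * exp((55/32) * t + (3/4) * B_t)

For GBM dX = mu X dt + sigma X dB with X_0 = x_0, apply Itô to Y = log X: dY = (mu - sigma^2/2) dt + sigma dB, so Y_t = log(x_0) + (mu - sigma^2/2) t + sigma B_t and hence X_t = x_0 * exp((mu - sigma^2/2) t + sigma B_t).
With mu = 2, sigma = 3/4, x_0 = 7, this gives:
  X_t = 7 * exp((55/32) * t + (3/4) * B_t).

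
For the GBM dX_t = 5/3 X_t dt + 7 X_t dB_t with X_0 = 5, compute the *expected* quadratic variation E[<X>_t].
E[<X>_t] = 3675*exp(157*t/3)/157 - 3675/157

<X>_t = int_0^t (7 * X_s)^2 ds. Taking expectation inside the integral: E[<X>_t] = 7^2 * int_0^t E[X_s^2] ds. For GBM, E[X_s^2] = x_0^2 * exp((2 mu + sigma^2) s). Integrating:
  E[<X>_t] = 7^2 * 5^2 * (exp((2*(5/3) + 7^2) t) - 1) / (2*(5/3) + 7^2)
           = 7^2 * 5^2 * (exp((157/3) t) - 1) / (157/3) = 3675*exp(157*t/3)/157 - 3675/157.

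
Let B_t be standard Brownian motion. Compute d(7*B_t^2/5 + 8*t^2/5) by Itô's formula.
d(7*B_t^2/5 + 8*t^2/5) = (16*t/5 + 7/5) dt + (14*B_t/5) dB_t

Itô's formula for f(t, x): d f(t, B_t) = (f_t + (1/2) f_xx) dt + f_x dB_t. Compute partials of f(t, x) = 8*t^2/5 + 7*x^2/5:
  f_t(t,x)  = 16*t/5
  f_x(t,x)  = 14*x/5
  f_xx(t,x) = 14/5
Assemble drift = f_t + (1/2) f_xx = 16*t/5 + 7/5 and diffusion = f_x = 14*x/5. Substituting x = B_t:
  d(7*B_t^2/5 + 8*t^2/5) = (16*t/5 + 7/5) dt + (14*B_t/5) dB_t.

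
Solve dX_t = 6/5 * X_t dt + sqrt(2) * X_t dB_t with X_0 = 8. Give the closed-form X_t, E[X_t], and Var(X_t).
X_t = 8 * exp((1/5) t + (sqrt(2)) B_t); E[X_t] = 8*exp(6*t/5); Var(X_t) = 64*(exp(2*t) - 1)*exp(12*t/5)

For GBM dX = mu X dt + sigma X dB with X_0 = x_0, apply Itô to Y = log X: dY = (mu - sigma^2/2) dt + sigma dB, so Y_t = log(x_0) + (mu - sigma^2/2) t + sigma B_t and hence X_t = x_0 * exp((mu - sigma^2/2) t + sigma B_t).
With mu = 6/5, sigma = sqrt(2), x_0 = 8, this gives:
  X_t = 8 * exp((1/5) * t + (sqrt(2)) * B_t).
Since sigma*B_t ~ Normal(0, sigma^2 t), E[exp(sigma*B_t)] = exp(sigma^2 t / 2); so E[X_t] = x_0 * exp((mu - sigma^2/2) t) * exp(sigma^2 t / 2) = x_0 * exp(mu t) = 8*exp(6*t/5).
Var(X_t) = E[X_t^2] - (E[X_t])^2 = x_0^2 * exp(2 mu t) * (exp(sigma^2 t) - 1) = 64*(exp(2*t) - 1)*exp(12*t/5).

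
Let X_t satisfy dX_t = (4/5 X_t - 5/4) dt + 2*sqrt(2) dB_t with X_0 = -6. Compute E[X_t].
E[X_t] = 25/16 - 121*exp(4*t/5)/16

Taking expectations and using E[dB_t] = 0, the mean m(t) = E[X_t] satisfies the ODE m'(t) = a m(t) + b with m(0) = x_0. With a = 4/5, b = -5/4, x_0 = -6, the solution is
  m(t) = x_0 * exp(a t) + (b/a) * (exp(a t) - 1)
       = (-6) * exp((4/5) t) + ((-5/4)/(4/5)) * (exp((4/5) t) - 1)
       = 25/16 - 121*exp(4*t/5)/16.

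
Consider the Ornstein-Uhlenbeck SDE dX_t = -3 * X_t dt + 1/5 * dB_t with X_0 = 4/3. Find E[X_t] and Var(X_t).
E[X_t] = 4*exp(-3*t)/3; Var(X_t) = 1/150 - exp(-6*t)/150

The OU SDE dX = -theta X dt + sigma dB admits the integrating factor exp(theta t): d(exp(theta t) X_t) = sigma exp(theta t) dB_t. Integrating from 0 to t:
  X_t = x_0 * exp(-theta t) + sigma * int_0^t exp(-theta (t-s)) dB_s.
The Itô integral has mean 0 and (by the Itô isometry) variance sigma^2 * int_0^t exp(-2 theta (t - s)) ds = sigma^2 * (1 - exp(-2 theta t)) / (2 theta).
With theta = 3, sigma = 1/5, x_0 = 4/3:
  E[X_t] = 4/3 * exp(-3 t) = 4*exp(-3*t)/3
  Var(X_t) = (1/5)^2 * (1 - exp(-2*3 t)) / (2 * 3) = 1/150 - exp(-6*t)/150.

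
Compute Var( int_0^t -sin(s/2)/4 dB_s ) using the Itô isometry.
Var = t/32 - sin(t)/32

The Itô integral of a deterministic integrand f(s) has mean 0 because each increment f(s) * (B_{s+ds} - B_s) has mean 0. By the Itô isometry:
  Var( int_0^t f(s) dB_s ) = E[ (int_0^t f(s) dB_s)^2 ] = int_0^t f(s)^2 ds.
Here f(s) = -sin(s/2)/4, so f(s)^2 = sin(s/2)^2/16. Integrate:
  int_0^t (sin(s/2)^2/16) ds = t/32 - sin(t)/32.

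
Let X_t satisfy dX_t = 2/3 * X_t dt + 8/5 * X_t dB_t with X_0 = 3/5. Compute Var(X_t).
Var(X_t) = 9*(exp(64*t/25) - 1)*exp(4*t/3)/25

For GBM dX = mu X dt + sigma X dB with X_0 = x_0, apply Itô to Y = log X: dY = (mu - sigma^2/2) dt + sigma dB, so Y_t = log(x_0) + (mu - sigma^2/2) t + sigma B_t and hence X_t = x_0 * exp((mu - sigma^2/2) t + sigma B_t).
With mu = 2/3, sigma = 8/5, x_0 = 3/5, this gives:
  X_t = 3/5 * exp((-46/75) * t + (8/5) * B_t).
Since sigma*B_t ~ Normal(0, sigma^2 t), E[exp(sigma*B_t)] = exp(sigma^2 t / 2); so E[X_t] = x_0 * exp((mu - sigma^2/2) t) * exp(sigma^2 t / 2) = x_0 * exp(mu t) = 3*exp(2*t/3)/5.
Var(X_t) = E[X_t^2] - (E[X_t])^2 = x_0^2 * exp(2 mu t) * (exp(sigma^2 t) - 1) = 9*(exp(64*t/25) - 1)*exp(4*t/3)/25.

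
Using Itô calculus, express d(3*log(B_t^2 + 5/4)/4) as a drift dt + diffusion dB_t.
d(3*log(B_t^2 + 5/4)/4) = (3*(5 - 4*B_t^2)/(4*B_t^2 + 5)^2) dt + (6*B_t/(4*B_t^2 + 5)) dB_t

Itô's formula for f(B_t) gives d f(B_t) = f'(B_t) dB_t + (1/2) f''(B_t) dt. Compute derivatives of f(x) = 3*log(x^2 + 5/4)/4:
  f'(x)  = 6*x/(4*x^2 + 5)
  f''(x) = 6*(5 - 4*x^2)/(4*x^2 + 5)^2
Substitute x = B_t and multiply the f'' term by 1/2:
  drift     = (1/2) * (6*(5 - 4*x^2)/(4*x^2 + 5)^2) evaluated at B_t = 3*(5 - 4*B_t^2)/(4*B_t^2 + 5)^2
  diffusion = (6*x/(4*x^2 + 5)) evaluated at B_t = 6*B_t/(4*B_t^2 + 5)
Therefore d(3*log(B_t^2 + 5/4)/4) = (3*(5 - 4*B_t^2)/(4*B_t^2 + 5)^2) dt + (6*B_t/(4*B_t^2 + 5)) dB_t.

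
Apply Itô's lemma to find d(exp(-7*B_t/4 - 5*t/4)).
d(exp(-7*B_t/4 - 5*t/4)) = (9*exp(-7*B_t/4 - 5*t/4)/32) dt + (-7*exp(-7*B_t/4 - 5*t/4)/4) dB_t

Itô's formula for f(t, x): d f(t, B_t) = (f_t + (1/2) f_xx) dt + f_x dB_t. Compute partials of f(t, x) = exp(-5*t/4 - 7*x/4):
  f_t(t,x)  = -5*exp(-5*t/4 - 7*x/4)/4
  f_x(t,x)  = -7*exp(-5*t/4 - 7*x/4)/4
  f_xx(t,x) = 49*exp(-5*t/4 - 7*x/4)/16
Assemble drift = f_t + (1/2) f_xx = 9*exp(-5*t/4 - 7*x/4)/32 and diffusion = f_x = -7*exp(-5*t/4 - 7*x/4)/4. Substituting x = B_t:
  d(exp(-7*B_t/4 - 5*t/4)) = (9*exp(-7*B_t/4 - 5*t/4)/32) dt + (-7*exp(-7*B_t/4 - 5*t/4)/4) dB_t.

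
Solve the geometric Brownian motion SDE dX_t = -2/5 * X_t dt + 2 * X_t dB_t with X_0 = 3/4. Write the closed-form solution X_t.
X_t = 3/4 * exp((-12/5) * t + (2) * B_t)

For GBM dX = mu X dt + sigma X dB with X_0 = x_0, apply Itô to Y = log X: dY = (mu - sigma^2/2) dt + sigma dB, so Y_t = log(x_0) + (mu - sigma^2/2) t + sigma B_t and hence X_t = x_0 * exp((mu - sigma^2/2) t + sigma B_t).
With mu = -2/5, sigma = 2, x_0 = 3/4, this gives:
  X_t = 3/4 * exp((-12/5) * t + (2) * B_t).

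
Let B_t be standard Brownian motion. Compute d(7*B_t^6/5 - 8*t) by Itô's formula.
d(7*B_t^6/5 - 8*t) = (21*B_t^4 - 8) dt + (42*B_t^5/5) dB_t

Itô's formula for f(t, x): d f(t, B_t) = (f_t + (1/2) f_xx) dt + f_x dB_t. Compute partials of f(t, x) = -8*t + 7*x^6/5:
  f_t(t,x)  = -8
  f_x(t,x)  = 42*x^5/5
  f_xx(t,x) = 42*x^4
Assemble drift = f_t + (1/2) f_xx = 21*x^4 - 8 and diffusion = f_x = 42*x^5/5. Substituting x = B_t:
  d(7*B_t^6/5 - 8*t) = (21*B_t^4 - 8) dt + (42*B_t^5/5) dB_t.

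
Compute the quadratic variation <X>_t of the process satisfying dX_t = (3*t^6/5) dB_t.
<X>_t = 9*t^13/325

For an Itô process dX_t = a(t) dt + b(t) dB_t, the quadratic variation is <X>_t = int_0^t b(s)^2 ds (the drift term does not contribute). Here b(s) = 3*s^6/5, so
  b(s)^2 = 9*s^12/25.
Integrating from 0 to t:
  <X>_t = int_0^t (9*s^12/25) ds = 9*t^13/325.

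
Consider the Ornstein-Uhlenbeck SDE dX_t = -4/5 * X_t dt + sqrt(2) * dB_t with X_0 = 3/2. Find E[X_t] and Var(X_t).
E[X_t] = 3*exp(-4*t/5)/2; Var(X_t) = 5/4 - 5*exp(-8*t/5)/4

The OU SDE dX = -theta X dt + sigma dB admits the integrating factor exp(theta t): d(exp(theta t) X_t) = sigma exp(theta t) dB_t. Integrating from 0 to t:
  X_t = x_0 * exp(-theta t) + sigma * int_0^t exp(-theta (t-s)) dB_s.
The Itô integral has mean 0 and (by the Itô isometry) variance sigma^2 * int_0^t exp(-2 theta (t - s)) ds = sigma^2 * (1 - exp(-2 theta t)) / (2 theta).
With theta = 4/5, sigma = sqrt(2), x_0 = 3/2:
  E[X_t] = 3/2 * exp(-4/5 t) = 3*exp(-4*t/5)/2
  Var(X_t) = (sqrt(2))^2 * (1 - exp(-2*4/5 t)) / (2 * 4/5) = 5/4 - 5*exp(-8*t/5)/4.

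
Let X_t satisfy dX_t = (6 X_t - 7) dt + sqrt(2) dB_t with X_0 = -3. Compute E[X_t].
E[X_t] = 7/6 - 25*exp(6*t)/6

Taking expectations and using E[dB_t] = 0, the mean m(t) = E[X_t] satisfies the ODE m'(t) = a m(t) + b with m(0) = x_0. With a = 6, b = -7, x_0 = -3, the solution is
  m(t) = x_0 * exp(a t) + (b/a) * (exp(a t) - 1)
       = (-3) * exp(6 t) + ((-7)/6) * (exp(6 t) - 1)
       = 7/6 - 25*exp(6*t)/6.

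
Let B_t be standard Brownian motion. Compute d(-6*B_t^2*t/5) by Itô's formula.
d(-6*B_t^2*t/5) = (-6*B_t^2/5 - 6*t/5) dt + (-12*B_t*t/5) dB_t

Itô's formula for f(t, x): d f(t, B_t) = (f_t + (1/2) f_xx) dt + f_x dB_t. Compute partials of f(t, x) = -6*t*x^2/5:
  f_t(t,x)  = -6*x^2/5
  f_x(t,x)  = -12*t*x/5
  f_xx(t,x) = -12*t/5
Assemble drift = f_t + (1/2) f_xx = -6*t/5 - 6*x^2/5 and diffusion = f_x = -12*t*x/5. Substituting x = B_t:
  d(-6*B_t^2*t/5) = (-6*B_t^2/5 - 6*t/5) dt + (-12*B_t*t/5) dB_t.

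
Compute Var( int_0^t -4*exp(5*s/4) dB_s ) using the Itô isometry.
Var = 32*exp(5*t/2)/5 - 32/5

The Itô integral of a deterministic integrand f(s) has mean 0 because each increment f(s) * (B_{s+ds} - B_s) has mean 0. By the Itô isometry:
  Var( int_0^t f(s) dB_s ) = E[ (int_0^t f(s) dB_s)^2 ] = int_0^t f(s)^2 ds.
Here f(s) = -4*exp(5*s/4), so f(s)^2 = 16*exp(5*s/2). Integrate:
  int_0^t (16*exp(5*s/2)) ds = 32*exp(5*t/2)/5 - 32/5.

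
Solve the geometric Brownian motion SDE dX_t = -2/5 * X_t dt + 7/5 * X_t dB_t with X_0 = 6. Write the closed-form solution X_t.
X_t = 6 * exp((-69/50) * t + (7/5) * B_t)

For GBM dX = mu X dt + sigma X dB with X_0 = x_0, apply Itô to Y = log X: dY = (mu - sigma^2/2) dt + sigma dB, so Y_t = log(x_0) + (mu - sigma^2/2) t + sigma B_t and hence X_t = x_0 * exp((mu - sigma^2/2) t + sigma B_t).
With mu = -2/5, sigma = 7/5, x_0 = 6, this gives:
  X_t = 6 * exp((-69/50) * t + (7/5) * B_t).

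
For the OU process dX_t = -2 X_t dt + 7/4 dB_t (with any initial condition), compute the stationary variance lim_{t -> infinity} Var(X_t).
lim Var(X_t) = 49/64

The OU SDE dX = -theta X dt + sigma dB admits the integrating factor exp(theta t): d(exp(theta t) X_t) = sigma exp(theta t) dB_t. Integrating from 0 to t gives X_t = x_0 * exp(-theta t) + sigma * int_0^t exp(-theta (t-s)) dB_s for any initial x_0. The Itô integral has variance (by the Itô isometry) sigma^2 * int_0^t exp(-2 theta (t - s)) ds = sigma^2 * (1 - exp(-2 theta t)) / (2 theta), independent of x_0.
With theta = 2, sigma = 7/4:
  Var(X_t) = (7/4)^2 * (1 - exp(-2*2 t)) / (2 * 2) = 49/64 - 49*exp(-4*t)/64.
As t -> infinity, exp(-2*2 t) -> 0, so the stationary variance is sigma^2 / (2 theta) = 49/64.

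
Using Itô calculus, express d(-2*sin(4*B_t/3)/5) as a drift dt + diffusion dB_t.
d(-2*sin(4*B_t/3)/5) = (16*sin(4*B_t/3)/45) dt + (-8*cos(4*B_t/3)/15) dB_t

Itô's formula for f(B_t) gives d f(B_t) = f'(B_t) dB_t + (1/2) f''(B_t) dt. Compute derivatives of f(x) = -2*sin(4*x/3)/5:
  f'(x)  = -8*cos(4*x/3)/15
  f''(x) = 32*sin(4*x/3)/45
Substitute x = B_t and multiply the f'' term by 1/2:
  drift     = (1/2) * (32*sin(4*x/3)/45) evaluated at B_t = 16*sin(4*B_t/3)/45
  diffusion = (-8*cos(4*x/3)/15) evaluated at B_t = -8*cos(4*B_t/3)/15
Therefore d(-2*sin(4*B_t/3)/5) = (16*sin(4*B_t/3)/45) dt + (-8*cos(4*B_t/3)/15) dB_t.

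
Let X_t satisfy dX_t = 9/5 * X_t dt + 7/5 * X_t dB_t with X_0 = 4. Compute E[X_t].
E[X_t] = 4*exp(9*t/5)

For GBM dX = mu X dt + sigma X dB with X_0 = x_0, apply Itô to Y = log X: dY = (mu - sigma^2/2) dt + sigma dB, so Y_t = log(x_0) + (mu - sigma^2/2) t + sigma B_t and hence X_t = x_0 * exp((mu - sigma^2/2) t + sigma B_t).
With mu = 9/5, sigma = 7/5, x_0 = 4, this gives:
  X_t = 4 * exp((41/50) * t + (7/5) * B_t).
Since sigma*B_t ~ Normal(0, sigma^2 t), E[exp(sigma*B_t)] = exp(sigma^2 t / 2); so E[X_t] = x_0 * exp((mu - sigma^2/2) t) * exp(sigma^2 t / 2) = x_0 * exp(mu t) = 4*exp(9*t/5).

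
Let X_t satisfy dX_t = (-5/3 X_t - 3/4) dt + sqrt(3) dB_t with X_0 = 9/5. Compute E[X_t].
E[X_t] = -9/20 + 9*exp(-5*t/3)/4

Taking expectations and using E[dB_t] = 0, the mean m(t) = E[X_t] satisfies the ODE m'(t) = a m(t) + b with m(0) = x_0. With a = -5/3, b = -3/4, x_0 = 9/5, the solution is
  m(t) = x_0 * exp(a t) + (b/a) * (exp(a t) - 1)
       = (9/5) * exp((-5/3) t) + ((-3/4)/(-5/3)) * (exp((-5/3) t) - 1)
       = -9/20 + 9*exp(-5*t/3)/4.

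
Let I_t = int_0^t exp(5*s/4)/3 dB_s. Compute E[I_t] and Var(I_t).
E[I_t] = 0; Var(I_t) = 2*exp(5*t/2)/45 - 2/45

The Itô integral of a deterministic integrand f(s) has mean 0 because each increment f(s) * (B_{s+ds} - B_s) has mean 0. By the Itô isometry:
  Var( int_0^t f(s) dB_s ) = E[ (int_0^t f(s) dB_s)^2 ] = int_0^t f(s)^2 ds.
Here f(s) = exp(5*s/4)/3, so f(s)^2 = exp(5*s/2)/9. Integrate:
  int_0^t (exp(5*s/2)/9) ds = 2*exp(5*t/2)/45 - 2/45.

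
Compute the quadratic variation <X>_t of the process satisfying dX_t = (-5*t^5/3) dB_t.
<X>_t = 25*t^11/99

For an Itô process dX_t = a(t) dt + b(t) dB_t, the quadratic variation is <X>_t = int_0^t b(s)^2 ds (the drift term does not contribute). Here b(s) = -5*s^5/3, so
  b(s)^2 = 25*s^10/9.
Integrating from 0 to t:
  <X>_t = int_0^t (25*s^10/9) ds = 25*t^11/99.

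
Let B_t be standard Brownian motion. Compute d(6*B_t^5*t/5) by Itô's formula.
d(6*B_t^5*t/5) = (6*B_t^3*(B_t^2 + 10*t)/5) dt + (6*B_t^4*t) dB_t

Itô's formula for f(t, x): d f(t, B_t) = (f_t + (1/2) f_xx) dt + f_x dB_t. Compute partials of f(t, x) = 6*t*x^5/5:
  f_t(t,x)  = 6*x^5/5
  f_x(t,x)  = 6*t*x^4
  f_xx(t,x) = 24*t*x^3
Assemble drift = f_t + (1/2) f_xx = 6*x^3*(10*t + x^2)/5 and diffusion = f_x = 6*t*x^4. Substituting x = B_t:
  d(6*B_t^5*t/5) = (6*B_t^3*(B_t^2 + 10*t)/5) dt + (6*B_t^4*t) dB_t.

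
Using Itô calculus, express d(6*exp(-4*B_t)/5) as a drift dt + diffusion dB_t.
d(6*exp(-4*B_t)/5) = (48*exp(-4*B_t)/5) dt + (-24*exp(-4*B_t)/5) dB_t

Itô's formula for f(B_t) gives d f(B_t) = f'(B_t) dB_t + (1/2) f''(B_t) dt. Compute derivatives of f(x) = 6*exp(-4*x)/5:
  f'(x)  = -24*exp(-4*x)/5
  f''(x) = 96*exp(-4*x)/5
Substitute x = B_t and multiply the f'' term by 1/2:
  drift     = (1/2) * (96*exp(-4*x)/5) evaluated at B_t = 48*exp(-4*B_t)/5
  diffusion = (-24*exp(-4*x)/5) evaluated at B_t = -24*exp(-4*B_t)/5
Therefore d(6*exp(-4*B_t)/5) = (48*exp(-4*B_t)/5) dt + (-24*exp(-4*B_t)/5) dB_t.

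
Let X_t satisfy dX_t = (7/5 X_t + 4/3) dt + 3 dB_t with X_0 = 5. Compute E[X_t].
E[X_t] = 125*exp(7*t/5)/21 - 20/21

Taking expectations and using E[dB_t] = 0, the mean m(t) = E[X_t] satisfies the ODE m'(t) = a m(t) + b with m(0) = x_0. With a = 7/5, b = 4/3, x_0 = 5, the solution is
  m(t) = x_0 * exp(a t) + (b/a) * (exp(a t) - 1)
       = 5 * exp((7/5) t) + ((4/3)/(7/5)) * (exp((7/5) t) - 1)
       = 125*exp(7*t/5)/21 - 20/21.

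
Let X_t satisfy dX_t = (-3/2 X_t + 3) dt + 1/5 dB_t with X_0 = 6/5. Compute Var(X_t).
Var(X_t) = 1/75 - exp(-3*t)/75

The variance V(t) = Var(X_t) satisfies V'(t) = 2 a V(t) + c^2 with V(0) = 0 (drift coefficient is linear in X, diffusion is constant). With a = -3/2, c = 1/5, the solution is
  V(t) = (c^2 / (2 a)) * (exp(2 a t) - 1)
       = ((1/5)^2 / (2*(-3/2))) * (exp((-3) t) - 1)
       = 1/75 - exp(-3*t)/75.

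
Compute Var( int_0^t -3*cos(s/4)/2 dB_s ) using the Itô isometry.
Var = 9*t/8 + 9*sin(t/2)/4

The Itô integral of a deterministic integrand f(s) has mean 0 because each increment f(s) * (B_{s+ds} - B_s) has mean 0. By the Itô isometry:
  Var( int_0^t f(s) dB_s ) = E[ (int_0^t f(s) dB_s)^2 ] = int_0^t f(s)^2 ds.
Here f(s) = -3*cos(s/4)/2, so f(s)^2 = 9*cos(s/4)^2/4. Integrate:
  int_0^t (9*cos(s/4)^2/4) ds = 9*t/8 + 9*sin(t/2)/4.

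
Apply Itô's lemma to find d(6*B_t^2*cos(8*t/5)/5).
d(6*B_t^2*cos(8*t/5)/5) = (-48*B_t^2*sin(8*t/5)/25 + 6*cos(8*t/5)/5) dt + (12*B_t*cos(8*t/5)/5) dB_t

Itô's formula for f(t, x): d f(t, B_t) = (f_t + (1/2) f_xx) dt + f_x dB_t. Compute partials of f(t, x) = 6*x^2*cos(8*t/5)/5:
  f_t(t,x)  = -48*x^2*sin(8*t/5)/25
  f_x(t,x)  = 12*x*cos(8*t/5)/5
  f_xx(t,x) = 12*cos(8*t/5)/5
Assemble drift = f_t + (1/2) f_xx = -48*x^2*sin(8*t/5)/25 + 6*cos(8*t/5)/5 and diffusion = f_x = 12*x*cos(8*t/5)/5. Substituting x = B_t:
  d(6*B_t^2*cos(8*t/5)/5) = (-48*B_t^2*sin(8*t/5)/25 + 6*cos(8*t/5)/5) dt + (12*B_t*cos(8*t/5)/5) dB_t.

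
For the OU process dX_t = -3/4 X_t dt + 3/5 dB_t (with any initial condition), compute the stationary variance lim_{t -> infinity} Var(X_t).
lim Var(X_t) = 6/25

The OU SDE dX = -theta X dt + sigma dB admits the integrating factor exp(theta t): d(exp(theta t) X_t) = sigma exp(theta t) dB_t. Integrating from 0 to t gives X_t = x_0 * exp(-theta t) + sigma * int_0^t exp(-theta (t-s)) dB_s for any initial x_0. The Itô integral has variance (by the Itô isometry) sigma^2 * int_0^t exp(-2 theta (t - s)) ds = sigma^2 * (1 - exp(-2 theta t)) / (2 theta), independent of x_0.
With theta = 3/4, sigma = 3/5:
  Var(X_t) = (3/5)^2 * (1 - exp(-2*3/4 t)) / (2 * 3/4) = 6/25 - 6*exp(-3*t/2)/25.
As t -> infinity, exp(-2*3/4 t) -> 0, so the stationary variance is sigma^2 / (2 theta) = 6/25.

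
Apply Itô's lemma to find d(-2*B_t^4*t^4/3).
d(-2*B_t^4*t^4/3) = (B_t^2*t^3*(-8*B_t^2/3 - 4*t)) dt + (-8*B_t^3*t^4/3) dB_t

Itô's formula for f(t, x): d f(t, B_t) = (f_t + (1/2) f_xx) dt + f_x dB_t. Compute partials of f(t, x) = -2*t^4*x^4/3:
  f_t(t,x)  = -8*t^3*x^4/3
  f_x(t,x)  = -8*t^4*x^3/3
  f_xx(t,x) = -8*t^4*x^2
Assemble drift = f_t + (1/2) f_xx = t^3*x^2*(-4*t - 8*x^2/3) and diffusion = f_x = -8*t^4*x^3/3. Substituting x = B_t:
  d(-2*B_t^4*t^4/3) = (B_t^2*t^3*(-8*B_t^2/3 - 4*t)) dt + (-8*B_t^3*t^4/3) dB_t.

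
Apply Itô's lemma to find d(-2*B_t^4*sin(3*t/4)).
d(-2*B_t^4*sin(3*t/4)) = (-3*B_t^2*(B_t^2*cos(3*t/4) + 8*sin(3*t/4))/2) dt + (-8*B_t^3*sin(3*t/4)) dB_t

Itô's formula for f(t, x): d f(t, B_t) = (f_t + (1/2) f_xx) dt + f_x dB_t. Compute partials of f(t, x) = -2*x^4*sin(3*t/4):
  f_t(t,x)  = -3*x^4*cos(3*t/4)/2
  f_x(t,x)  = -8*x^3*sin(3*t/4)
  f_xx(t,x) = -24*x^2*sin(3*t/4)
Assemble drift = f_t + (1/2) f_xx = -3*x^2*(x^2*cos(3*t/4) + 8*sin(3*t/4))/2 and diffusion = f_x = -8*x^3*sin(3*t/4). Substituting x = B_t:
  d(-2*B_t^4*sin(3*t/4)) = (-3*B_t^2*(B_t^2*cos(3*t/4) + 8*sin(3*t/4))/2) dt + (-8*B_t^3*sin(3*t/4)) dB_t.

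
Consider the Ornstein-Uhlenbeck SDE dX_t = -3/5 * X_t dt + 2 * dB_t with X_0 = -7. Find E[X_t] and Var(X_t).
E[X_t] = -7*exp(-3*t/5); Var(X_t) = 10/3 - 10*exp(-6*t/5)/3

The OU SDE dX = -theta X dt + sigma dB admits the integrating factor exp(theta t): d(exp(theta t) X_t) = sigma exp(theta t) dB_t. Integrating from 0 to t:
  X_t = x_0 * exp(-theta t) + sigma * int_0^t exp(-theta (t-s)) dB_s.
The Itô integral has mean 0 and (by the Itô isometry) variance sigma^2 * int_0^t exp(-2 theta (t - s)) ds = sigma^2 * (1 - exp(-2 theta t)) / (2 theta).
With theta = 3/5, sigma = 2, x_0 = -7:
  E[X_t] = -7 * exp(-3/5 t) = -7*exp(-3*t/5)
  Var(X_t) = (2)^2 * (1 - exp(-2*3/5 t)) / (2 * 3/5) = 10/3 - 10*exp(-6*t/5)/3.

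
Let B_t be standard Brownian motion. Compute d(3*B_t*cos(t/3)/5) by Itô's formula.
d(3*B_t*cos(t/3)/5) = (-B_t*sin(t/3)/5) dt + (3*cos(t/3)/5) dB_t

Itô's formula for f(t, x): d f(t, B_t) = (f_t + (1/2) f_xx) dt + f_x dB_t. Compute partials of f(t, x) = 3*x*cos(t/3)/5:
  f_t(t,x)  = -x*sin(t/3)/5
  f_x(t,x)  = 3*cos(t/3)/5
  f_xx(t,x) = 0
Assemble drift = f_t + (1/2) f_xx = -x*sin(t/3)/5 and diffusion = f_x = 3*cos(t/3)/5. Substituting x = B_t:
  d(3*B_t*cos(t/3)/5) = (-B_t*sin(t/3)/5) dt + (3*cos(t/3)/5) dB_t.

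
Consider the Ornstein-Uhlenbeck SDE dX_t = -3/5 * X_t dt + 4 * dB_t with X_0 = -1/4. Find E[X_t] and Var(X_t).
E[X_t] = -exp(-3*t/5)/4; Var(X_t) = 40/3 - 40*exp(-6*t/5)/3

The OU SDE dX = -theta X dt + sigma dB admits the integrating factor exp(theta t): d(exp(theta t) X_t) = sigma exp(theta t) dB_t. Integrating from 0 to t:
  X_t = x_0 * exp(-theta t) + sigma * int_0^t exp(-theta (t-s)) dB_s.
The Itô integral has mean 0 and (by the Itô isometry) variance sigma^2 * int_0^t exp(-2 theta (t - s)) ds = sigma^2 * (1 - exp(-2 theta t)) / (2 theta).
With theta = 3/5, sigma = 4, x_0 = -1/4:
  E[X_t] = -1/4 * exp(-3/5 t) = -exp(-3*t/5)/4
  Var(X_t) = (4)^2 * (1 - exp(-2*3/5 t)) / (2 * 3/5) = 40/3 - 40*exp(-6*t/5)/3.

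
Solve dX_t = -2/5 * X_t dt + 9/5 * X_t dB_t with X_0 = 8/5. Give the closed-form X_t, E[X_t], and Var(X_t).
X_t = 8/5 * exp((-101/50) t + (9/5) B_t); E[X_t] = 8*exp(-2*t/5)/5; Var(X_t) = (64*exp(81*t/25) - 64)*exp(-4*t/5)/25

For GBM dX = mu X dt + sigma X dB with X_0 = x_0, apply Itô to Y = log X: dY = (mu - sigma^2/2) dt + sigma dB, so Y_t = log(x_0) + (mu - sigma^2/2) t + sigma B_t and hence X_t = x_0 * exp((mu - sigma^2/2) t + sigma B_t).
With mu = -2/5, sigma = 9/5, x_0 = 8/5, this gives:
  X_t = 8/5 * exp((-101/50) * t + (9/5) * B_t).
Since sigma*B_t ~ Normal(0, sigma^2 t), E[exp(sigma*B_t)] = exp(sigma^2 t / 2); so E[X_t] = x_0 * exp((mu - sigma^2/2) t) * exp(sigma^2 t / 2) = x_0 * exp(mu t) = 8*exp(-2*t/5)/5.
Var(X_t) = E[X_t^2] - (E[X_t])^2 = x_0^2 * exp(2 mu t) * (exp(sigma^2 t) - 1) = (64*exp(81*t/25) - 64)*exp(-4*t/5)/25.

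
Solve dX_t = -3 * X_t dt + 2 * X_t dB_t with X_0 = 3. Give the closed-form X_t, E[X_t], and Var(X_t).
X_t = 3 * exp((-5) t + (2) B_t); E[X_t] = 3*exp(-3*t); Var(X_t) = (9*exp(4*t) - 9)*exp(-6*t)

For GBM dX = mu X dt + sigma X dB with X_0 = x_0, apply Itô to Y = log X: dY = (mu - sigma^2/2) dt + sigma dB, so Y_t = log(x_0) + (mu - sigma^2/2) t + sigma B_t and hence X_t = x_0 * exp((mu - sigma^2/2) t + sigma B_t).
With mu = -3, sigma = 2, x_0 = 3, this gives:
  X_t = 3 * exp((-5) * t + (2) * B_t).
Since sigma*B_t ~ Normal(0, sigma^2 t), E[exp(sigma*B_t)] = exp(sigma^2 t / 2); so E[X_t] = x_0 * exp((mu - sigma^2/2) t) * exp(sigma^2 t / 2) = x_0 * exp(mu t) = 3*exp(-3*t).
Var(X_t) = E[X_t^2] - (E[X_t])^2 = x_0^2 * exp(2 mu t) * (exp(sigma^2 t) - 1) = (9*exp(4*t) - 9)*exp(-6*t).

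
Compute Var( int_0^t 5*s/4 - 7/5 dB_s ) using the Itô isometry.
Var = t*(625*t^2 - 2100*t + 2352)/1200

The Itô integral of a deterministic integrand f(s) has mean 0 because each increment f(s) * (B_{s+ds} - B_s) has mean 0. By the Itô isometry:
  Var( int_0^t f(s) dB_s ) = E[ (int_0^t f(s) dB_s)^2 ] = int_0^t f(s)^2 ds.
Here f(s) = 5*s/4 - 7/5, so f(s)^2 = (25*s - 28)^2/400. Integrate:
  int_0^t ((25*s - 28)^2/400) ds = t*(625*t^2 - 2100*t + 2352)/1200.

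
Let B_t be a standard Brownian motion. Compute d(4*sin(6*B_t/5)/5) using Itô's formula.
d(4*sin(6*B_t/5)/5) = (-72*sin(6*B_t/5)/125) dt + (24*cos(6*B_t/5)/25) dB_t

Itô's formula for f(B_t) gives d f(B_t) = f'(B_t) dB_t + (1/2) f''(B_t) dt. Compute derivatives of f(x) = 4*sin(6*x/5)/5:
  f'(x)  = 24*cos(6*x/5)/25
  f''(x) = -144*sin(6*x/5)/125
Substitute x = B_t and multiply the f'' term by 1/2:
  drift     = (1/2) * (-144*sin(6*x/5)/125) evaluated at B_t = -72*sin(6*B_t/5)/125
  diffusion = (24*cos(6*x/5)/25) evaluated at B_t = 24*cos(6*B_t/5)/25
Therefore d(4*sin(6*B_t/5)/5) = (-72*sin(6*B_t/5)/125) dt + (24*cos(6*B_t/5)/25) dB_t.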